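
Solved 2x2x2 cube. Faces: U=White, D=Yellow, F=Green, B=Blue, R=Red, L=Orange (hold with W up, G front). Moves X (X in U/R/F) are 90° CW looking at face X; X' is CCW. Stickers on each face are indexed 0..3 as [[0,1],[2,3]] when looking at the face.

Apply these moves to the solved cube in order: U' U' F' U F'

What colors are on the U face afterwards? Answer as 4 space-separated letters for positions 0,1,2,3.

After move 1 (U'): U=WWWW F=OOGG R=GGRR B=RRBB L=BBOO
After move 2 (U'): U=WWWW F=BBGG R=OORR B=GGBB L=RROO
After move 3 (F'): F=BGBG U=WWOR R=YOYR D=ROYY L=RWOW
After move 4 (U): U=OWRW F=YOBG R=GGYR B=RWBB L=BGOW
After move 5 (F'): F=OGYB U=OWGY R=OGRR D=GWYY L=BWOR
Query: U face = OWGY

Answer: O W G Y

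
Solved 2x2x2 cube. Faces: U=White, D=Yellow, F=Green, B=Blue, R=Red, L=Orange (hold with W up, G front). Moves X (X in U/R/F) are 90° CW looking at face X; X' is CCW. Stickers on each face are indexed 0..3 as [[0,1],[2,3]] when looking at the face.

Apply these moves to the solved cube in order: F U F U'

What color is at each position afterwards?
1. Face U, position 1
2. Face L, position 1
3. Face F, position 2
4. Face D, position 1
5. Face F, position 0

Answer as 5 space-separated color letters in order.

After move 1 (F): F=GGGG U=WWOO R=WRWR D=RRYY L=OYOY
After move 2 (U): U=OWOW F=WRGG R=BBWR B=OYBB L=GGOY
After move 3 (F): F=GWGR U=OWYG R=OBWR D=WBYY L=GROR
After move 4 (U'): U=WGOY F=GRGR R=GWWR B=OBBB L=OYOR
Query 1: U[1] = G
Query 2: L[1] = Y
Query 3: F[2] = G
Query 4: D[1] = B
Query 5: F[0] = G

Answer: G Y G B G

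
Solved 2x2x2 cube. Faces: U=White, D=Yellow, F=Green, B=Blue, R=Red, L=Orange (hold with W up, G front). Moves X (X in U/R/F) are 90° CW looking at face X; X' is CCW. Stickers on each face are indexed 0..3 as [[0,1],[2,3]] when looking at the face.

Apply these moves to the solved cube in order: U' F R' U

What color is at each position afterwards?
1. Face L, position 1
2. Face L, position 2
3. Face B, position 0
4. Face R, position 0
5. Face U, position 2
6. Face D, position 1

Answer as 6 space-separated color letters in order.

After move 1 (U'): U=WWWW F=OOGG R=GGRR B=RRBB L=BBOO
After move 2 (F): F=GOGO U=WWOB R=WGWR D=RGYY L=BYOY
After move 3 (R'): R=GRWW U=WBOR F=GWGB D=ROYO B=YRGB
After move 4 (U): U=OWRB F=GRGB R=YRWW B=BYGB L=GWOY
Query 1: L[1] = W
Query 2: L[2] = O
Query 3: B[0] = B
Query 4: R[0] = Y
Query 5: U[2] = R
Query 6: D[1] = O

Answer: W O B Y R O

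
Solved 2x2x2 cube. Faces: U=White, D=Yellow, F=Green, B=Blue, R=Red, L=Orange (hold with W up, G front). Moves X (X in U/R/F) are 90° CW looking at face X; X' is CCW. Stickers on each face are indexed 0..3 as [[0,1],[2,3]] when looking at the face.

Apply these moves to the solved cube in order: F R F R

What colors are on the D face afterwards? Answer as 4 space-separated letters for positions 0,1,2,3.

Answer: R W Y O

Derivation:
After move 1 (F): F=GGGG U=WWOO R=WRWR D=RRYY L=OYOY
After move 2 (R): R=WWRR U=WGOG F=GRGY D=RBYB B=OBWB
After move 3 (F): F=GGYR U=WGYY R=OWGR D=RWYB L=OROB
After move 4 (R): R=GORW U=WGYR F=GWYB D=RWYO B=YBGB
Query: D face = RWYO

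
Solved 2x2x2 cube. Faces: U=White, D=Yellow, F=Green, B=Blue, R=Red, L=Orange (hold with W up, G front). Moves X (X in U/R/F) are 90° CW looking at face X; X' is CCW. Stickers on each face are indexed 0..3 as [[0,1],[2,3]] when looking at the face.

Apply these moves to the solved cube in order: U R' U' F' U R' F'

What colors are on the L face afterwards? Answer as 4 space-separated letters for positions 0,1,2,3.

After move 1 (U): U=WWWW F=RRGG R=BBRR B=OOBB L=GGOO
After move 2 (R'): R=BRBR U=WBWO F=RWGW D=YRYG B=YOYB
After move 3 (U'): U=BOWW F=GGGW R=RWBR B=BRYB L=YOOO
After move 4 (F'): F=GWGG U=BORB R=RWYR D=OOYG L=YWOW
After move 5 (U): U=RBBO F=RWGG R=BRYR B=YWYB L=GWOW
After move 6 (R'): R=RRBY U=RYBY F=RBGO D=OWYG B=GWOB
After move 7 (F'): F=BORG U=RYRB R=WROY D=WWYG L=GYOB
Query: L face = GYOB

Answer: G Y O B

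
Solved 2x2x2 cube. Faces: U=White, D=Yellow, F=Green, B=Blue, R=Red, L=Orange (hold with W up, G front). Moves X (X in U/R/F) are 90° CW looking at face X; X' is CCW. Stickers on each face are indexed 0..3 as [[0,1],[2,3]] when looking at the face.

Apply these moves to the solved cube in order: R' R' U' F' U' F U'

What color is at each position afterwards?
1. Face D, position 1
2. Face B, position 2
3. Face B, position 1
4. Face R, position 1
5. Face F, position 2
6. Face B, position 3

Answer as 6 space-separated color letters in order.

After move 1 (R'): R=RRRR U=WBWB F=GWGW D=YGYG B=YBYB
After move 2 (R'): R=RRRR U=WYWY F=GBGB D=YWYW B=GBGB
After move 3 (U'): U=YYWW F=OOGB R=GBRR B=RRGB L=GBOO
After move 4 (F'): F=OBOG U=YYGR R=WBYR D=BOYW L=GWOW
After move 5 (U'): U=YRYG F=GWOG R=OBYR B=WBGB L=RROW
After move 6 (F): F=OGGW U=YRWR R=YBGR D=YOYW L=RBOO
After move 7 (U'): U=RRYW F=RBGW R=OGGR B=YBGB L=WBOO
Query 1: D[1] = O
Query 2: B[2] = G
Query 3: B[1] = B
Query 4: R[1] = G
Query 5: F[2] = G
Query 6: B[3] = B

Answer: O G B G G B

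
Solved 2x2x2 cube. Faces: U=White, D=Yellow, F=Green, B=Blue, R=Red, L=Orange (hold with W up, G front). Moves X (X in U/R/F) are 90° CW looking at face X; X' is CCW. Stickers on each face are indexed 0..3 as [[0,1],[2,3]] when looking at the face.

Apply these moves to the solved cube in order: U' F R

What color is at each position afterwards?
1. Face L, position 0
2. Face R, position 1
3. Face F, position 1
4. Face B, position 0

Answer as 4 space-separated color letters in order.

After move 1 (U'): U=WWWW F=OOGG R=GGRR B=RRBB L=BBOO
After move 2 (F): F=GOGO U=WWOB R=WGWR D=RGYY L=BYOY
After move 3 (R): R=WWRG U=WOOO F=GGGY D=RBYR B=BRWB
Query 1: L[0] = B
Query 2: R[1] = W
Query 3: F[1] = G
Query 4: B[0] = B

Answer: B W G B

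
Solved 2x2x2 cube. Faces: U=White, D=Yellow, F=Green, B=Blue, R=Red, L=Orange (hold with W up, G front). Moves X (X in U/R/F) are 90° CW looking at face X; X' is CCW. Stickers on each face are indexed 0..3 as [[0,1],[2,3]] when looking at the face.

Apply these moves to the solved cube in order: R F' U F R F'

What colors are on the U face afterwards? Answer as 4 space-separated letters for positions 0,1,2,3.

After move 1 (R): R=RRRR U=WGWG F=GYGY D=YBYB B=WBWB
After move 2 (F'): F=YYGG U=WGRR R=BRYR D=OOYB L=OGOW
After move 3 (U): U=RWRG F=BRGG R=WBYR B=OGWB L=YYOW
After move 4 (F): F=GBGR U=RWWY R=RBGR D=YWYB L=YOOO
After move 5 (R): R=GRRB U=RBWR F=GWGB D=YWYO B=YGWB
After move 6 (F'): F=WBGG U=RBGR R=WRYB D=OOYO L=YROW
Query: U face = RBGR

Answer: R B G R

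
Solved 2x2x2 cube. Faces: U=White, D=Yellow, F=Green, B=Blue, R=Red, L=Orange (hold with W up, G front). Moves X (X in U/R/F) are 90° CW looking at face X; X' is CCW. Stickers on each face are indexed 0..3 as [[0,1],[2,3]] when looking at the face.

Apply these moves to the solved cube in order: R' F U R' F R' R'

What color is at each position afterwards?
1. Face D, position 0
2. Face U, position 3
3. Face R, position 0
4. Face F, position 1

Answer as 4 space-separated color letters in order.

After move 1 (R'): R=RRRR U=WBWB F=GWGW D=YGYG B=YBYB
After move 2 (F): F=GGWW U=WBOO R=WRBR D=RRYG L=OYOG
After move 3 (U): U=OWOB F=WRWW R=YBBR B=OYYB L=GGOG
After move 4 (R'): R=BRYB U=OYOO F=WWWB D=RRYW B=GYRB
After move 5 (F): F=WWBW U=OYGG R=OROB D=YBYW L=GROR
After move 6 (R'): R=RBOO U=ORGG F=WYBG D=YWYW B=WYBB
After move 7 (R'): R=BORO U=OBGW F=WRBG D=YYYG B=WYWB
Query 1: D[0] = Y
Query 2: U[3] = W
Query 3: R[0] = B
Query 4: F[1] = R

Answer: Y W B R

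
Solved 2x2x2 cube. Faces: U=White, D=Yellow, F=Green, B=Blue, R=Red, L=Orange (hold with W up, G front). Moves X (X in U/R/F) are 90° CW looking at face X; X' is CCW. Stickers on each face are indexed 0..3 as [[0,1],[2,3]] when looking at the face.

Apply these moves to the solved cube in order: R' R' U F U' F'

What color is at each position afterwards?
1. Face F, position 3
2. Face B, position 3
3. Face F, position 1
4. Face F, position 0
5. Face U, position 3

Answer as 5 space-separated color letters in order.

Answer: B B R Y Y

Derivation:
After move 1 (R'): R=RRRR U=WBWB F=GWGW D=YGYG B=YBYB
After move 2 (R'): R=RRRR U=WYWY F=GBGB D=YWYW B=GBGB
After move 3 (U): U=WWYY F=RRGB R=GBRR B=OOGB L=GBOO
After move 4 (F): F=GRBR U=WWOB R=YBYR D=RGYW L=GYOW
After move 5 (U'): U=WBWO F=GYBR R=GRYR B=YBGB L=OOOW
After move 6 (F'): F=YRGB U=WBGY R=GRRR D=OWYW L=OOOW
Query 1: F[3] = B
Query 2: B[3] = B
Query 3: F[1] = R
Query 4: F[0] = Y
Query 5: U[3] = Y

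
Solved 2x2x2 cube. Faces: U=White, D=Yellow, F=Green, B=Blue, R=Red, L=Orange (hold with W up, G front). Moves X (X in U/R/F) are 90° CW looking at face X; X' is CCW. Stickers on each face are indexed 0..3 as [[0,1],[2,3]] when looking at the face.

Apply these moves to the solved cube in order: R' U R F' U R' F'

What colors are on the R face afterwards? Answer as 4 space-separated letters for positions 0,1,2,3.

Answer: Y B W Y

Derivation:
After move 1 (R'): R=RRRR U=WBWB F=GWGW D=YGYG B=YBYB
After move 2 (U): U=WWBB F=RRGW R=YBRR B=OOYB L=GWOO
After move 3 (R): R=RYRB U=WRBW F=RGGG D=YYYO B=BOWB
After move 4 (F'): F=GGRG U=WRRR R=YYYB D=WOYO L=GWOB
After move 5 (U): U=RWRR F=YYRG R=BOYB B=GWWB L=GGOB
After move 6 (R'): R=OBBY U=RWRG F=YWRR D=WYYG B=OWOB
After move 7 (F'): F=WRYR U=RWOB R=YBWY D=GBYG L=GGOR
Query: R face = YBWY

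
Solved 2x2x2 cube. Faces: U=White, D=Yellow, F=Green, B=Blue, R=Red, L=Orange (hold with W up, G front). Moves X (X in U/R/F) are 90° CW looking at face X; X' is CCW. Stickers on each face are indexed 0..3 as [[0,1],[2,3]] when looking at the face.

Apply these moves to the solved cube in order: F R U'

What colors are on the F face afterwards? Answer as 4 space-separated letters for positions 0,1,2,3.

After move 1 (F): F=GGGG U=WWOO R=WRWR D=RRYY L=OYOY
After move 2 (R): R=WWRR U=WGOG F=GRGY D=RBYB B=OBWB
After move 3 (U'): U=GGWO F=OYGY R=GRRR B=WWWB L=OBOY
Query: F face = OYGY

Answer: O Y G Y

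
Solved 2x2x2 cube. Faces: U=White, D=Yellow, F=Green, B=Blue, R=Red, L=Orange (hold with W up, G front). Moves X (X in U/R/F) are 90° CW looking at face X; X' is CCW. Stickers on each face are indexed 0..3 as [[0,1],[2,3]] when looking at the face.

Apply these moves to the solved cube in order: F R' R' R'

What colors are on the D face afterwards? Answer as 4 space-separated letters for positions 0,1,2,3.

After move 1 (F): F=GGGG U=WWOO R=WRWR D=RRYY L=OYOY
After move 2 (R'): R=RRWW U=WBOB F=GWGO D=RGYG B=YBRB
After move 3 (R'): R=RWRW U=WROY F=GBGB D=RWYO B=GBGB
After move 4 (R'): R=WWRR U=WGOG F=GRGY D=RBYB B=OBWB
Query: D face = RBYB

Answer: R B Y B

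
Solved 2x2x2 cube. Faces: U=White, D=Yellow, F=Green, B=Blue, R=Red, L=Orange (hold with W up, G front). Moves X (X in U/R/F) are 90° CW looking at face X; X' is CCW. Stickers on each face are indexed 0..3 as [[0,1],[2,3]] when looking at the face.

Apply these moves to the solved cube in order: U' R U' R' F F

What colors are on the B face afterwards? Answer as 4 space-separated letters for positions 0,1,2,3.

After move 1 (U'): U=WWWW F=OOGG R=GGRR B=RRBB L=BBOO
After move 2 (R): R=RGRG U=WOWG F=OYGY D=YBYR B=WRWB
After move 3 (U'): U=OGWW F=BBGY R=OYRG B=RGWB L=WROO
After move 4 (R'): R=YGOR U=OWWR F=BGGW D=YBYY B=RGBB
After move 5 (F): F=GBWG U=OWOR R=WGRR D=OYYY L=WYOB
After move 6 (F): F=WGGB U=OWBY R=OGRR D=RWYY L=WOOY
Query: B face = RGBB

Answer: R G B B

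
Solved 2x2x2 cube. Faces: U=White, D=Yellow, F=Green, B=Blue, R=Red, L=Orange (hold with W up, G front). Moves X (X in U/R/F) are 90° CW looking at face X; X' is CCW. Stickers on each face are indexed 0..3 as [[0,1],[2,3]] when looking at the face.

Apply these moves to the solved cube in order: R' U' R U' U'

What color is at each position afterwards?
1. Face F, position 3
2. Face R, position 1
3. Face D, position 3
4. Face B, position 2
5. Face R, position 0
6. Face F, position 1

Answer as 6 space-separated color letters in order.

Answer: G B R B Y R

Derivation:
After move 1 (R'): R=RRRR U=WBWB F=GWGW D=YGYG B=YBYB
After move 2 (U'): U=BBWW F=OOGW R=GWRR B=RRYB L=YBOO
After move 3 (R): R=RGRW U=BOWW F=OGGG D=YYYR B=WRBB
After move 4 (U'): U=OWBW F=YBGG R=OGRW B=RGBB L=WROO
After move 5 (U'): U=WWOB F=WRGG R=YBRW B=OGBB L=RGOO
Query 1: F[3] = G
Query 2: R[1] = B
Query 3: D[3] = R
Query 4: B[2] = B
Query 5: R[0] = Y
Query 6: F[1] = R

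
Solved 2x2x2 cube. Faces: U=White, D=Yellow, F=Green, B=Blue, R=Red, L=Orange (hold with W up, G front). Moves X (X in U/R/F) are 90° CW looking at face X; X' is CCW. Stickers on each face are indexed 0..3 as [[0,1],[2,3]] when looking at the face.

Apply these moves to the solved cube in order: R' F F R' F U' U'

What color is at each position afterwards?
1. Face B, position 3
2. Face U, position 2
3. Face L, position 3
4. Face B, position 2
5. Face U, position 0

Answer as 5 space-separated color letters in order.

Answer: B Y G W R

Derivation:
After move 1 (R'): R=RRRR U=WBWB F=GWGW D=YGYG B=YBYB
After move 2 (F): F=GGWW U=WBOO R=WRBR D=RRYG L=OYOG
After move 3 (F): F=WGWG U=WBGY R=OROR D=BWYG L=OROR
After move 4 (R'): R=RROO U=WYGY F=WBWY D=BGYG B=GBWB
After move 5 (F): F=WWYB U=WYRR R=GRYO D=ORYG L=OBOG
After move 6 (U'): U=YRWR F=OBYB R=WWYO B=GRWB L=GBOG
After move 7 (U'): U=RRYW F=GBYB R=OBYO B=WWWB L=GROG
Query 1: B[3] = B
Query 2: U[2] = Y
Query 3: L[3] = G
Query 4: B[2] = W
Query 5: U[0] = R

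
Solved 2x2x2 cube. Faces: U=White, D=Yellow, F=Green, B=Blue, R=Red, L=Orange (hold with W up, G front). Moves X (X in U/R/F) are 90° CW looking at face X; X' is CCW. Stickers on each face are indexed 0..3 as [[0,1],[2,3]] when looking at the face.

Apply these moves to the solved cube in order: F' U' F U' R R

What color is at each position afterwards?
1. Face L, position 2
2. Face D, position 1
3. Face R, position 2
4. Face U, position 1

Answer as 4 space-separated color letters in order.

Answer: O B O G

Derivation:
After move 1 (F'): F=GGGG U=WWRR R=YRYR D=OOYY L=OWOW
After move 2 (U'): U=WRWR F=OWGG R=GGYR B=YRBB L=BBOW
After move 3 (F): F=GOGW U=WRWB R=WGRR D=YGYY L=BOOO
After move 4 (U'): U=RBWW F=BOGW R=GORR B=WGBB L=YROO
After move 5 (R): R=RGRO U=ROWW F=BGGY D=YBYW B=WGBB
After move 6 (R): R=RROG U=RGWY F=BBGW D=YBYW B=WGOB
Query 1: L[2] = O
Query 2: D[1] = B
Query 3: R[2] = O
Query 4: U[1] = G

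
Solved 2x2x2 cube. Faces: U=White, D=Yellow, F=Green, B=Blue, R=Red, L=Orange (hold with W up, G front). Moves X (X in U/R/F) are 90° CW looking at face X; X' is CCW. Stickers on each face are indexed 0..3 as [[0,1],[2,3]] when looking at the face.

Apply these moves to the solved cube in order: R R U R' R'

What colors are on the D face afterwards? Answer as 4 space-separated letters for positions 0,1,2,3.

After move 1 (R): R=RRRR U=WGWG F=GYGY D=YBYB B=WBWB
After move 2 (R): R=RRRR U=WYWY F=GBGB D=YWYW B=GBGB
After move 3 (U): U=WWYY F=RRGB R=GBRR B=OOGB L=GBOO
After move 4 (R'): R=BRGR U=WGYO F=RWGY D=YRYB B=WOWB
After move 5 (R'): R=RRBG U=WWYW F=RGGO D=YWYY B=BORB
Query: D face = YWYY

Answer: Y W Y Y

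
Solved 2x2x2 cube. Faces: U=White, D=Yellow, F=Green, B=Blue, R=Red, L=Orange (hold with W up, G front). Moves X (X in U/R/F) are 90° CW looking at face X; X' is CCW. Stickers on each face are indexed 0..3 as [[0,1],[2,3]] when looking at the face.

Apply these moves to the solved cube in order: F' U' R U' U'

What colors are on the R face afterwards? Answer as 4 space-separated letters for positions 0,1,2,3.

Answer: B B R G

Derivation:
After move 1 (F'): F=GGGG U=WWRR R=YRYR D=OOYY L=OWOW
After move 2 (U'): U=WRWR F=OWGG R=GGYR B=YRBB L=BBOW
After move 3 (R): R=YGRG U=WWWG F=OOGY D=OBYY B=RRRB
After move 4 (U'): U=WGWW F=BBGY R=OORG B=YGRB L=RROW
After move 5 (U'): U=GWWW F=RRGY R=BBRG B=OORB L=YGOW
Query: R face = BBRG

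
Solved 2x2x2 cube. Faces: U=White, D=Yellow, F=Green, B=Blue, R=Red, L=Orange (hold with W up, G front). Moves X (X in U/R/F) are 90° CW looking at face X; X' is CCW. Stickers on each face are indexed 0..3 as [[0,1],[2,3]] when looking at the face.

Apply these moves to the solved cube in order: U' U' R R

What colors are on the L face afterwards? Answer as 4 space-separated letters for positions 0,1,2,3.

After move 1 (U'): U=WWWW F=OOGG R=GGRR B=RRBB L=BBOO
After move 2 (U'): U=WWWW F=BBGG R=OORR B=GGBB L=RROO
After move 3 (R): R=RORO U=WBWG F=BYGY D=YBYG B=WGWB
After move 4 (R): R=RROO U=WYWY F=BBGG D=YWYW B=GGBB
Query: L face = RROO

Answer: R R O O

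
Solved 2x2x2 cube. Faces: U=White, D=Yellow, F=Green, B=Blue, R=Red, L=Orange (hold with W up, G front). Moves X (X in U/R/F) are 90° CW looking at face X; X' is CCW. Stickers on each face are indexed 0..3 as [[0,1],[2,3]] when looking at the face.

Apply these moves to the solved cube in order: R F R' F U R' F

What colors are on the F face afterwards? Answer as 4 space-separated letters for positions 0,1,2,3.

After move 1 (R): R=RRRR U=WGWG F=GYGY D=YBYB B=WBWB
After move 2 (F): F=GGYY U=WGOO R=WRGR D=RRYB L=OYOB
After move 3 (R'): R=RRWG U=WWOW F=GGYO D=RGYY B=BBRB
After move 4 (F): F=YGOG U=WWBY R=ORWG D=WRYY L=OROG
After move 5 (U): U=BWYW F=OROG R=BBWG B=ORRB L=YGOG
After move 6 (R'): R=BGBW U=BRYO F=OWOW D=WRYG B=YRRB
After move 7 (F): F=OOWW U=BRGG R=YGOW D=BBYG L=YWOR
Query: F face = OOWW

Answer: O O W W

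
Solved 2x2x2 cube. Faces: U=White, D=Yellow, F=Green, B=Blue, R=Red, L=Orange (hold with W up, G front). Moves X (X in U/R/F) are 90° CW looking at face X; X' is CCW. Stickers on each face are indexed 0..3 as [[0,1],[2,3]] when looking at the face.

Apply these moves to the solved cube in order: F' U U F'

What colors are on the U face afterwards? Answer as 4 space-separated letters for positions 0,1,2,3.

Answer: R R O Y

Derivation:
After move 1 (F'): F=GGGG U=WWRR R=YRYR D=OOYY L=OWOW
After move 2 (U): U=RWRW F=YRGG R=BBYR B=OWBB L=GGOW
After move 3 (U): U=RRWW F=BBGG R=OWYR B=GGBB L=YROW
After move 4 (F'): F=BGBG U=RROY R=OWOR D=RWYY L=YWOW
Query: U face = RROY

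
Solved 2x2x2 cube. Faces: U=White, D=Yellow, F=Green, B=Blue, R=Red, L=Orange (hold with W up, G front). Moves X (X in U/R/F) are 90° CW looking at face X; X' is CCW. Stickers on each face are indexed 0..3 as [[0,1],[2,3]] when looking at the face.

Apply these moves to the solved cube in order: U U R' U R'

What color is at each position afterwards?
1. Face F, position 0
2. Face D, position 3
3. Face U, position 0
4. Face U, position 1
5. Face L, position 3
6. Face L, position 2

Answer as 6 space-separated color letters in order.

After move 1 (U): U=WWWW F=RRGG R=BBRR B=OOBB L=GGOO
After move 2 (U): U=WWWW F=BBGG R=OORR B=GGBB L=RROO
After move 3 (R'): R=OROR U=WBWG F=BWGW D=YBYG B=YGYB
After move 4 (U): U=WWGB F=ORGW R=YGOR B=RRYB L=BWOO
After move 5 (R'): R=GRYO U=WYGR F=OWGB D=YRYW B=GRBB
Query 1: F[0] = O
Query 2: D[3] = W
Query 3: U[0] = W
Query 4: U[1] = Y
Query 5: L[3] = O
Query 6: L[2] = O

Answer: O W W Y O O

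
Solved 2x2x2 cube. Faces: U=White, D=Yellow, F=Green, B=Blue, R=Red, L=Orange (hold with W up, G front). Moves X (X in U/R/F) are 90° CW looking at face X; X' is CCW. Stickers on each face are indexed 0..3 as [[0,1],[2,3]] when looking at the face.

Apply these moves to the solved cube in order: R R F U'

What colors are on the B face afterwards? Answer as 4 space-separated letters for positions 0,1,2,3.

After move 1 (R): R=RRRR U=WGWG F=GYGY D=YBYB B=WBWB
After move 2 (R): R=RRRR U=WYWY F=GBGB D=YWYW B=GBGB
After move 3 (F): F=GGBB U=WYOO R=WRYR D=RRYW L=OYOW
After move 4 (U'): U=YOWO F=OYBB R=GGYR B=WRGB L=GBOW
Query: B face = WRGB

Answer: W R G B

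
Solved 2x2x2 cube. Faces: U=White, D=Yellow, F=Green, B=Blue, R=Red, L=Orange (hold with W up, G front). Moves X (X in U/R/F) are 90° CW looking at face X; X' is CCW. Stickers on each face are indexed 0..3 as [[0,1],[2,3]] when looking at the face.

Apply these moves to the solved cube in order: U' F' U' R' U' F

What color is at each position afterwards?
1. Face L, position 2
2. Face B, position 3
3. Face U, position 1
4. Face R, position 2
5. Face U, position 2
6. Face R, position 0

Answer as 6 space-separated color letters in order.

Answer: O B Y W W W

Derivation:
After move 1 (U'): U=WWWW F=OOGG R=GGRR B=RRBB L=BBOO
After move 2 (F'): F=OGOG U=WWGR R=YGYR D=BOYY L=BWOW
After move 3 (U'): U=WRWG F=BWOG R=OGYR B=YGBB L=RROW
After move 4 (R'): R=GROY U=WBWY F=BROG D=BWYG B=YGOB
After move 5 (U'): U=BYWW F=RROG R=BROY B=GROB L=YGOW
After move 6 (F): F=ORGR U=BYWG R=WRWY D=OBYG L=YBOW
Query 1: L[2] = O
Query 2: B[3] = B
Query 3: U[1] = Y
Query 4: R[2] = W
Query 5: U[2] = W
Query 6: R[0] = W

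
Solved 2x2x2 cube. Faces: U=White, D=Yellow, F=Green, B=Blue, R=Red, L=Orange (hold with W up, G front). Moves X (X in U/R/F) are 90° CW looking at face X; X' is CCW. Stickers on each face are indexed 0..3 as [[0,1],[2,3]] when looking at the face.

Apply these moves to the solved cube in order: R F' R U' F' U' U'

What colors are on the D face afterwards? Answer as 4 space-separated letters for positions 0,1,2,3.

After move 1 (R): R=RRRR U=WGWG F=GYGY D=YBYB B=WBWB
After move 2 (F'): F=YYGG U=WGRR R=BRYR D=OOYB L=OGOW
After move 3 (R): R=YBRR U=WYRG F=YOGB D=OWYW B=RBGB
After move 4 (U'): U=YGWR F=OGGB R=YORR B=YBGB L=RBOW
After move 5 (F'): F=GBOG U=YGYR R=WOOR D=BWYW L=RROW
After move 6 (U'): U=GRYY F=RROG R=GBOR B=WOGB L=YBOW
After move 7 (U'): U=RYGY F=YBOG R=RROR B=GBGB L=WOOW
Query: D face = BWYW

Answer: B W Y W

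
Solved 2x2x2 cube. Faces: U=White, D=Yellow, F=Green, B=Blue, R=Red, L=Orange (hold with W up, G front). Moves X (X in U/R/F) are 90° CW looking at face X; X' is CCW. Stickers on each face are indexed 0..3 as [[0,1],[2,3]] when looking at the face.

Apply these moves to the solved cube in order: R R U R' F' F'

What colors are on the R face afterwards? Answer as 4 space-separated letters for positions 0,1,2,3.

Answer: O R B R

Derivation:
After move 1 (R): R=RRRR U=WGWG F=GYGY D=YBYB B=WBWB
After move 2 (R): R=RRRR U=WYWY F=GBGB D=YWYW B=GBGB
After move 3 (U): U=WWYY F=RRGB R=GBRR B=OOGB L=GBOO
After move 4 (R'): R=BRGR U=WGYO F=RWGY D=YRYB B=WOWB
After move 5 (F'): F=WYRG U=WGBG R=RRYR D=BOYB L=GOOY
After move 6 (F'): F=YGWR U=WGRY R=ORBR D=OYYB L=GGOB
Query: R face = ORBR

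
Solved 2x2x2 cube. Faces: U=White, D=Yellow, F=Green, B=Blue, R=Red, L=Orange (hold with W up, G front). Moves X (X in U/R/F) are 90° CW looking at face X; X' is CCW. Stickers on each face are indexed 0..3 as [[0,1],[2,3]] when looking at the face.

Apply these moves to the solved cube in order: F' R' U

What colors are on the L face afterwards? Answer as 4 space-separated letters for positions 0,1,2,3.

Answer: G W O W

Derivation:
After move 1 (F'): F=GGGG U=WWRR R=YRYR D=OOYY L=OWOW
After move 2 (R'): R=RRYY U=WBRB F=GWGR D=OGYG B=YBOB
After move 3 (U): U=RWBB F=RRGR R=YBYY B=OWOB L=GWOW
Query: L face = GWOW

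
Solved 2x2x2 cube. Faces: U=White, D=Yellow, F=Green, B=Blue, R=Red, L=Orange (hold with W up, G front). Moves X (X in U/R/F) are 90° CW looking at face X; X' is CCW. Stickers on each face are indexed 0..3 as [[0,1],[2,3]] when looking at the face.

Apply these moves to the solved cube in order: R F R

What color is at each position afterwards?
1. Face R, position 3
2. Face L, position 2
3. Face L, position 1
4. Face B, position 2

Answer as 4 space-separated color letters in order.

After move 1 (R): R=RRRR U=WGWG F=GYGY D=YBYB B=WBWB
After move 2 (F): F=GGYY U=WGOO R=WRGR D=RRYB L=OYOB
After move 3 (R): R=GWRR U=WGOY F=GRYB D=RWYW B=OBGB
Query 1: R[3] = R
Query 2: L[2] = O
Query 3: L[1] = Y
Query 4: B[2] = G

Answer: R O Y G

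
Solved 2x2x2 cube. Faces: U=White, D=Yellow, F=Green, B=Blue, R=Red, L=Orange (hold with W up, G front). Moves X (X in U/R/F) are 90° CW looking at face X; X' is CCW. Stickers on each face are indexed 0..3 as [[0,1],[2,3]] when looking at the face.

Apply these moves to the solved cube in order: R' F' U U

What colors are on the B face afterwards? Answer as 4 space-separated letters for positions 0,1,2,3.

After move 1 (R'): R=RRRR U=WBWB F=GWGW D=YGYG B=YBYB
After move 2 (F'): F=WWGG U=WBRR R=GRYR D=OOYG L=OBOW
After move 3 (U): U=RWRB F=GRGG R=YBYR B=OBYB L=WWOW
After move 4 (U): U=RRBW F=YBGG R=OBYR B=WWYB L=GROW
Query: B face = WWYB

Answer: W W Y B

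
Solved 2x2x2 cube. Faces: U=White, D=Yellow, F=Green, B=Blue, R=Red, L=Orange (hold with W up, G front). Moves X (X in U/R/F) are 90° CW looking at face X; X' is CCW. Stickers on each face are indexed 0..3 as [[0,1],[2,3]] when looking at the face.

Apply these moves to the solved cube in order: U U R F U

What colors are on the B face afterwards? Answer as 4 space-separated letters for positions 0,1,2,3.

Answer: R Y W B

Derivation:
After move 1 (U): U=WWWW F=RRGG R=BBRR B=OOBB L=GGOO
After move 2 (U): U=WWWW F=BBGG R=OORR B=GGBB L=RROO
After move 3 (R): R=RORO U=WBWG F=BYGY D=YBYG B=WGWB
After move 4 (F): F=GBYY U=WBOR R=WOGO D=RRYG L=RYOB
After move 5 (U): U=OWRB F=WOYY R=WGGO B=RYWB L=GBOB
Query: B face = RYWB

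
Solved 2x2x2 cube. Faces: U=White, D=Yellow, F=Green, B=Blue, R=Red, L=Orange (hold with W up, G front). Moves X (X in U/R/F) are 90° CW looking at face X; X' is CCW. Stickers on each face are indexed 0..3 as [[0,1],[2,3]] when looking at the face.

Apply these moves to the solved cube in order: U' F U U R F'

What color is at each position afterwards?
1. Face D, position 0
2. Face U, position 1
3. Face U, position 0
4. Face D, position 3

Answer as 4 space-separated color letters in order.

After move 1 (U'): U=WWWW F=OOGG R=GGRR B=RRBB L=BBOO
After move 2 (F): F=GOGO U=WWOB R=WGWR D=RGYY L=BYOY
After move 3 (U): U=OWBW F=WGGO R=RRWR B=BYBB L=GOOY
After move 4 (U): U=BOWW F=RRGO R=BYWR B=GOBB L=WGOY
After move 5 (R): R=WBRY U=BRWO F=RGGY D=RBYG B=WOOB
After move 6 (F'): F=GYRG U=BRWR R=BBRY D=GYYG L=WOOW
Query 1: D[0] = G
Query 2: U[1] = R
Query 3: U[0] = B
Query 4: D[3] = G

Answer: G R B G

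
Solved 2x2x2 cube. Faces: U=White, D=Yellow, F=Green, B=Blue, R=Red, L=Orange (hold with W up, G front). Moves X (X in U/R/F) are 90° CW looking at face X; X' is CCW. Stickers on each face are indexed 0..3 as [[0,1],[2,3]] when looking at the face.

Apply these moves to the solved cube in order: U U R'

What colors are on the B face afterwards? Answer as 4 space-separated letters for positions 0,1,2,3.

Answer: Y G Y B

Derivation:
After move 1 (U): U=WWWW F=RRGG R=BBRR B=OOBB L=GGOO
After move 2 (U): U=WWWW F=BBGG R=OORR B=GGBB L=RROO
After move 3 (R'): R=OROR U=WBWG F=BWGW D=YBYG B=YGYB
Query: B face = YGYB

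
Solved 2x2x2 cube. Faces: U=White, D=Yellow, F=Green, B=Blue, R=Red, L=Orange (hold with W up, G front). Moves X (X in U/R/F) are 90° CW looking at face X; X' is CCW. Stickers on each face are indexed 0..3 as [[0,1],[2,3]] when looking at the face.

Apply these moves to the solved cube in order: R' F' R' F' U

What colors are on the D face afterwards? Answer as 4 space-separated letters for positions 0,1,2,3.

Answer: B W Y G

Derivation:
After move 1 (R'): R=RRRR U=WBWB F=GWGW D=YGYG B=YBYB
After move 2 (F'): F=WWGG U=WBRR R=GRYR D=OOYG L=OBOW
After move 3 (R'): R=RRGY U=WYRY F=WBGR D=OWYG B=GBOB
After move 4 (F'): F=BRWG U=WYRG R=WROY D=BWYG L=OYOR
After move 5 (U): U=RWGY F=WRWG R=GBOY B=OYOB L=BROR
Query: D face = BWYG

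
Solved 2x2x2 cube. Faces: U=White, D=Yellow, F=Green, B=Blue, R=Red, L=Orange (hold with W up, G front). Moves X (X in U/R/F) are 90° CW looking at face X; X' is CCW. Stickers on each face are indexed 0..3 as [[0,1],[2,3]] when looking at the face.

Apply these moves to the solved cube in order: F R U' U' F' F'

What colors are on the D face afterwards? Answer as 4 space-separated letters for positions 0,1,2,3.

Answer: W G Y B

Derivation:
After move 1 (F): F=GGGG U=WWOO R=WRWR D=RRYY L=OYOY
After move 2 (R): R=WWRR U=WGOG F=GRGY D=RBYB B=OBWB
After move 3 (U'): U=GGWO F=OYGY R=GRRR B=WWWB L=OBOY
After move 4 (U'): U=GOGW F=OBGY R=OYRR B=GRWB L=WWOY
After move 5 (F'): F=BYOG U=GOOR R=BYRR D=WYYB L=WWOG
After move 6 (F'): F=YGBO U=GOBR R=YYWR D=WGYB L=WROO
Query: D face = WGYB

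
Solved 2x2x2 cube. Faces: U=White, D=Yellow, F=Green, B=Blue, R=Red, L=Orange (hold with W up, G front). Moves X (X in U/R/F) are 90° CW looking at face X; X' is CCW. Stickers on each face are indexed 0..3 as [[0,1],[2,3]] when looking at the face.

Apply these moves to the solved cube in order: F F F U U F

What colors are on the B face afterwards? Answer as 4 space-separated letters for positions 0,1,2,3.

After move 1 (F): F=GGGG U=WWOO R=WRWR D=RRYY L=OYOY
After move 2 (F): F=GGGG U=WWYY R=OROR D=WWYY L=OROR
After move 3 (F): F=GGGG U=WWRR R=YRYR D=OOYY L=OWOW
After move 4 (U): U=RWRW F=YRGG R=BBYR B=OWBB L=GGOW
After move 5 (U): U=RRWW F=BBGG R=OWYR B=GGBB L=YROW
After move 6 (F): F=GBGB U=RRWR R=WWWR D=YOYY L=YOOO
Query: B face = GGBB

Answer: G G B B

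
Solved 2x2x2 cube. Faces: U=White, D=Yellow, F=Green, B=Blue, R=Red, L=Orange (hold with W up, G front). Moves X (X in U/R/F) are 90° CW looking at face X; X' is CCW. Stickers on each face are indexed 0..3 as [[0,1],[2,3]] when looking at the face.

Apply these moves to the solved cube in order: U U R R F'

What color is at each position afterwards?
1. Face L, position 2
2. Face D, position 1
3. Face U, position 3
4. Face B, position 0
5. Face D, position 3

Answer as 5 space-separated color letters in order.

Answer: O O O G W

Derivation:
After move 1 (U): U=WWWW F=RRGG R=BBRR B=OOBB L=GGOO
After move 2 (U): U=WWWW F=BBGG R=OORR B=GGBB L=RROO
After move 3 (R): R=RORO U=WBWG F=BYGY D=YBYG B=WGWB
After move 4 (R): R=RROO U=WYWY F=BBGG D=YWYW B=GGBB
After move 5 (F'): F=BGBG U=WYRO R=WRYO D=ROYW L=RYOW
Query 1: L[2] = O
Query 2: D[1] = O
Query 3: U[3] = O
Query 4: B[0] = G
Query 5: D[3] = W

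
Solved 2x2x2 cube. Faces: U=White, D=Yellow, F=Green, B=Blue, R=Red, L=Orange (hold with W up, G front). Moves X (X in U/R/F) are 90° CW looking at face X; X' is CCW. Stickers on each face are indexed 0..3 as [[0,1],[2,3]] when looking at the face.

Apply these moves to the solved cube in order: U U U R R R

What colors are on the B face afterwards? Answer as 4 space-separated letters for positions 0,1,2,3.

After move 1 (U): U=WWWW F=RRGG R=BBRR B=OOBB L=GGOO
After move 2 (U): U=WWWW F=BBGG R=OORR B=GGBB L=RROO
After move 3 (U): U=WWWW F=OOGG R=GGRR B=RRBB L=BBOO
After move 4 (R): R=RGRG U=WOWG F=OYGY D=YBYR B=WRWB
After move 5 (R): R=RRGG U=WYWY F=OBGR D=YWYW B=GROB
After move 6 (R): R=GRGR U=WBWR F=OWGW D=YOYG B=YRYB
Query: B face = YRYB

Answer: Y R Y B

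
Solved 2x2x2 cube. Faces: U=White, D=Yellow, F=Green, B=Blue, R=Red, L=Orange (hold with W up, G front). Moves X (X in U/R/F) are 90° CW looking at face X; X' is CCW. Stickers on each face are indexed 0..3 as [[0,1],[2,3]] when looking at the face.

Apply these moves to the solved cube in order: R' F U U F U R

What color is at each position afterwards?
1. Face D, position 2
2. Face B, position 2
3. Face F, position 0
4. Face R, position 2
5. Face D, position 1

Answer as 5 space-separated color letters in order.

After move 1 (R'): R=RRRR U=WBWB F=GWGW D=YGYG B=YBYB
After move 2 (F): F=GGWW U=WBOO R=WRBR D=RRYG L=OYOG
After move 3 (U): U=OWOB F=WRWW R=YBBR B=OYYB L=GGOG
After move 4 (U): U=OOBW F=YBWW R=OYBR B=GGYB L=WROG
After move 5 (F): F=WYWB U=OOGR R=BYWR D=BOYG L=WROR
After move 6 (U): U=GORO F=BYWB R=GGWR B=WRYB L=WYOR
After move 7 (R): R=WGRG U=GYRB F=BOWG D=BYYW B=OROB
Query 1: D[2] = Y
Query 2: B[2] = O
Query 3: F[0] = B
Query 4: R[2] = R
Query 5: D[1] = Y

Answer: Y O B R Y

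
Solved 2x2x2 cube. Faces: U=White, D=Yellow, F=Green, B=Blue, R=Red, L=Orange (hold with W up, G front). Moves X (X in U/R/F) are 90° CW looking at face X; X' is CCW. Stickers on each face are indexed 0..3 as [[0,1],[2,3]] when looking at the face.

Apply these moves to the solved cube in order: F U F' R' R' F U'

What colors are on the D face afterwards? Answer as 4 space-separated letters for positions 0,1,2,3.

After move 1 (F): F=GGGG U=WWOO R=WRWR D=RRYY L=OYOY
After move 2 (U): U=OWOW F=WRGG R=BBWR B=OYBB L=GGOY
After move 3 (F'): F=RGWG U=OWBW R=RBRR D=GYYY L=GWOO
After move 4 (R'): R=BRRR U=OBBO F=RWWW D=GGYG B=YYYB
After move 5 (R'): R=RRBR U=OYBY F=RBWO D=GWYW B=GYGB
After move 6 (F): F=WROB U=OYOW R=BRYR D=BRYW L=GGOW
After move 7 (U'): U=YWOO F=GGOB R=WRYR B=BRGB L=GYOW
Query: D face = BRYW

Answer: B R Y W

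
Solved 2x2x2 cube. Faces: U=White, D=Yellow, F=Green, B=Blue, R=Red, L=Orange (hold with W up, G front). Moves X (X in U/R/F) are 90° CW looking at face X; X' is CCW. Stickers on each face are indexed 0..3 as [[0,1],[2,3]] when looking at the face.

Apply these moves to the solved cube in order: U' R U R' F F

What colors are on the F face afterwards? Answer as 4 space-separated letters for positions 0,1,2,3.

After move 1 (U'): U=WWWW F=OOGG R=GGRR B=RRBB L=BBOO
After move 2 (R): R=RGRG U=WOWG F=OYGY D=YBYR B=WRWB
After move 3 (U): U=WWGO F=RGGY R=WRRG B=BBWB L=OYOO
After move 4 (R'): R=RGWR U=WWGB F=RWGO D=YGYY B=RBBB
After move 5 (F): F=GROW U=WWOY R=GGBR D=WRYY L=OYOG
After move 6 (F): F=OGWR U=WWGY R=OGYR D=BGYY L=OWOR
Query: F face = OGWR

Answer: O G W R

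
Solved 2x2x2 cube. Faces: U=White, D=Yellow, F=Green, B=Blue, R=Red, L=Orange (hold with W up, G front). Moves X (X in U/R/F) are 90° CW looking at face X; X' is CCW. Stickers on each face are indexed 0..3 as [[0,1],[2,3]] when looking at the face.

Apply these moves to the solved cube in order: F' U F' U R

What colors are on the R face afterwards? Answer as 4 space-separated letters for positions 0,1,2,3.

Answer: O O R W

Derivation:
After move 1 (F'): F=GGGG U=WWRR R=YRYR D=OOYY L=OWOW
After move 2 (U): U=RWRW F=YRGG R=BBYR B=OWBB L=GGOW
After move 3 (F'): F=RGYG U=RWBY R=OBOR D=GWYY L=GWOR
After move 4 (U): U=BRYW F=OBYG R=OWOR B=GWBB L=RGOR
After move 5 (R): R=OORW U=BBYG F=OWYY D=GBYG B=WWRB
Query: R face = OORW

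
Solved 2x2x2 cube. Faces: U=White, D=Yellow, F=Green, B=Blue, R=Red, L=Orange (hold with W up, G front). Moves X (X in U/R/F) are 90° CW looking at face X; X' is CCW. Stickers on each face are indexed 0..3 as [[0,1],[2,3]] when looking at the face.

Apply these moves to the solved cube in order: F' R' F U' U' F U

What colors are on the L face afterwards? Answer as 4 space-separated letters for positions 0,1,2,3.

Answer: R Y O R

Derivation:
After move 1 (F'): F=GGGG U=WWRR R=YRYR D=OOYY L=OWOW
After move 2 (R'): R=RRYY U=WBRB F=GWGR D=OGYG B=YBOB
After move 3 (F): F=GGRW U=WBWW R=RRBY D=YRYG L=OOOG
After move 4 (U'): U=BWWW F=OORW R=GGBY B=RROB L=YBOG
After move 5 (U'): U=WWBW F=YBRW R=OOBY B=GGOB L=RROG
After move 6 (F): F=RYWB U=WWGR R=BOWY D=BOYG L=RYOR
After move 7 (U): U=GWRW F=BOWB R=GGWY B=RYOB L=RYOR
Query: L face = RYOR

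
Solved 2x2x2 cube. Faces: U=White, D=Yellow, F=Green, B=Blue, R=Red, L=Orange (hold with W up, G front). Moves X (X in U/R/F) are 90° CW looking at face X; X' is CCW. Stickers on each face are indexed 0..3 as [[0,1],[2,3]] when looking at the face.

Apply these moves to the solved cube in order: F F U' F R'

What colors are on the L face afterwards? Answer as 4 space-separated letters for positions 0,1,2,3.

After move 1 (F): F=GGGG U=WWOO R=WRWR D=RRYY L=OYOY
After move 2 (F): F=GGGG U=WWYY R=OROR D=WWYY L=OROR
After move 3 (U'): U=WYWY F=ORGG R=GGOR B=ORBB L=BBOR
After move 4 (F): F=GOGR U=WYRB R=WGYR D=OGYY L=BWOW
After move 5 (R'): R=GRWY U=WBRO F=GYGB D=OOYR B=YRGB
Query: L face = BWOW

Answer: B W O W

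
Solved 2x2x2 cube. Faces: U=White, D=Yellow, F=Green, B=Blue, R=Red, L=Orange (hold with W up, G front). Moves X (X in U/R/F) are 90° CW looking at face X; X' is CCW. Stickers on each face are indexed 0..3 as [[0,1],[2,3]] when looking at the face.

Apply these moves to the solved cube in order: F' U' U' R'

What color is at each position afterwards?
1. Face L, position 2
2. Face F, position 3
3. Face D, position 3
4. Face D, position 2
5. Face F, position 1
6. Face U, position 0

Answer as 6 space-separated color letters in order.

After move 1 (F'): F=GGGG U=WWRR R=YRYR D=OOYY L=OWOW
After move 2 (U'): U=WRWR F=OWGG R=GGYR B=YRBB L=BBOW
After move 3 (U'): U=RRWW F=BBGG R=OWYR B=GGBB L=YROW
After move 4 (R'): R=WROY U=RBWG F=BRGW D=OBYG B=YGOB
Query 1: L[2] = O
Query 2: F[3] = W
Query 3: D[3] = G
Query 4: D[2] = Y
Query 5: F[1] = R
Query 6: U[0] = R

Answer: O W G Y R R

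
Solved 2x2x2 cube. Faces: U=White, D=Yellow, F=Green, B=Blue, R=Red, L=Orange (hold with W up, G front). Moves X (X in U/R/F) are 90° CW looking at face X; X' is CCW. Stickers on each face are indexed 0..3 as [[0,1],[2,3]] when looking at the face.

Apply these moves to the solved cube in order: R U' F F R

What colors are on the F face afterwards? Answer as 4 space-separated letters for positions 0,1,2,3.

After move 1 (R): R=RRRR U=WGWG F=GYGY D=YBYB B=WBWB
After move 2 (U'): U=GGWW F=OOGY R=GYRR B=RRWB L=WBOO
After move 3 (F): F=GOYO U=GGOB R=WYWR D=RGYB L=WYOB
After move 4 (F): F=YGOO U=GGBY R=OYBR D=WWYB L=WROG
After move 5 (R): R=BORY U=GGBO F=YWOB D=WWYR B=YRGB
Query: F face = YWOB

Answer: Y W O B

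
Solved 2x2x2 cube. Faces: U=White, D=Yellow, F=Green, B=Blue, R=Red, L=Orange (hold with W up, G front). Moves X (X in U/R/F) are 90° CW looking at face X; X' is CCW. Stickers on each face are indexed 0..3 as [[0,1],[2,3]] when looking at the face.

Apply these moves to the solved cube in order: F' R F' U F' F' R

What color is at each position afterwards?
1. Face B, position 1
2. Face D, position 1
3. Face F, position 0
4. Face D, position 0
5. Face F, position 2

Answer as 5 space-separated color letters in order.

After move 1 (F'): F=GGGG U=WWRR R=YRYR D=OOYY L=OWOW
After move 2 (R): R=YYRR U=WGRG F=GOGY D=OBYB B=RBWB
After move 3 (F'): F=OYGG U=WGYR R=BYOR D=WWYB L=OGOR
After move 4 (U): U=YWRG F=BYGG R=RBOR B=OGWB L=OYOR
After move 5 (F'): F=YGBG U=YWRO R=WBWR D=YRYB L=OGOR
After move 6 (F'): F=GGYB U=YWWW R=RBYR D=GRYB L=OOOR
After move 7 (R): R=YRRB U=YGWB F=GRYB D=GWYO B=WGWB
Query 1: B[1] = G
Query 2: D[1] = W
Query 3: F[0] = G
Query 4: D[0] = G
Query 5: F[2] = Y

Answer: G W G G Y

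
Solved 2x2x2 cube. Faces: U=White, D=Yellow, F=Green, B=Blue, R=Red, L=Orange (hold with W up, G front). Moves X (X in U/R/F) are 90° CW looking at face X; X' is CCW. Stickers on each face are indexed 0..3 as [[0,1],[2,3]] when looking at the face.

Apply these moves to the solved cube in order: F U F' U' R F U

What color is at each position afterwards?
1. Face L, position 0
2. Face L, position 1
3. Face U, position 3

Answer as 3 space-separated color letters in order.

Answer: W G W

Derivation:
After move 1 (F): F=GGGG U=WWOO R=WRWR D=RRYY L=OYOY
After move 2 (U): U=OWOW F=WRGG R=BBWR B=OYBB L=GGOY
After move 3 (F'): F=RGWG U=OWBW R=RBRR D=GYYY L=GWOO
After move 4 (U'): U=WWOB F=GWWG R=RGRR B=RBBB L=OYOO
After move 5 (R): R=RRRG U=WWOG F=GYWY D=GBYR B=BBWB
After move 6 (F): F=WGYY U=WWOY R=ORGG D=RRYR L=OGOB
After move 7 (U): U=OWYW F=ORYY R=BBGG B=OGWB L=WGOB
Query 1: L[0] = W
Query 2: L[1] = G
Query 3: U[3] = W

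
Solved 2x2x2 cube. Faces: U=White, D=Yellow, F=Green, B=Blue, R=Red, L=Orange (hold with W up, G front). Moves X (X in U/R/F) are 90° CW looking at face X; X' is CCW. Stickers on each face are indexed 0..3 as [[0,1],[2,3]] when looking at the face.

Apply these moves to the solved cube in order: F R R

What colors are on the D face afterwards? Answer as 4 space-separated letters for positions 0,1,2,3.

Answer: R W Y O

Derivation:
After move 1 (F): F=GGGG U=WWOO R=WRWR D=RRYY L=OYOY
After move 2 (R): R=WWRR U=WGOG F=GRGY D=RBYB B=OBWB
After move 3 (R): R=RWRW U=WROY F=GBGB D=RWYO B=GBGB
Query: D face = RWYO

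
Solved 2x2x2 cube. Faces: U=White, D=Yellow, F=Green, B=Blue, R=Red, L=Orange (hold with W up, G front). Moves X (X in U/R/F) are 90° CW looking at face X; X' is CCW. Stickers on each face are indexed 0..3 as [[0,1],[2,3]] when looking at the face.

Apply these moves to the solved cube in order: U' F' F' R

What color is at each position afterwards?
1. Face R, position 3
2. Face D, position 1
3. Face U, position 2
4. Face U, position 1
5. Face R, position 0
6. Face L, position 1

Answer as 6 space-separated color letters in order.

Answer: G B Y G B R

Derivation:
After move 1 (U'): U=WWWW F=OOGG R=GGRR B=RRBB L=BBOO
After move 2 (F'): F=OGOG U=WWGR R=YGYR D=BOYY L=BWOW
After move 3 (F'): F=GGOO U=WWYY R=OGBR D=WWYY L=BROG
After move 4 (R): R=BORG U=WGYO F=GWOY D=WBYR B=YRWB
Query 1: R[3] = G
Query 2: D[1] = B
Query 3: U[2] = Y
Query 4: U[1] = G
Query 5: R[0] = B
Query 6: L[1] = R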